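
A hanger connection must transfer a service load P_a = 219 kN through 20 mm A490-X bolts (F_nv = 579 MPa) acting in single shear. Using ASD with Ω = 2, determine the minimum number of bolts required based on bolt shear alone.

A_b = π·20²/4 = 314.2 mm².
Per-bolt allowable strength R_n/Ω = 579 × 314.2 × 1 / 1000 / 2 = 90.95 kN.
n ≥ 219 / 90.95 = 2.408 → use 3 bolts.

3 bolts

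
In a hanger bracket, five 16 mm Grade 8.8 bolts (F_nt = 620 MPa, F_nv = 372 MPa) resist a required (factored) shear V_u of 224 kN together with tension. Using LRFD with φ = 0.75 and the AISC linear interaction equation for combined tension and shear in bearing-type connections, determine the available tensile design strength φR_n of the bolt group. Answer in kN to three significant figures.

A_b = π·16²/4 = 201.1 mm²; f_rv = 224 × 1000 / (5 × 201.1) = 222.8 MPa.
F'_nt = 1.3 F_nt − (F_nt / φF_nv) f_rv = 1.3·620 − (620/(0.75·372))·222.8 = 310.9 MPa, capped at F_nt → F'_nt = 310.9 MPa.
R_n = F'_nt · A_b · n = 310.9 × 201.1 × 5 / 1000 = 312.5 kN.
Design strength φR_n = 0.75 × 312.5 = 234 kN.

234 kN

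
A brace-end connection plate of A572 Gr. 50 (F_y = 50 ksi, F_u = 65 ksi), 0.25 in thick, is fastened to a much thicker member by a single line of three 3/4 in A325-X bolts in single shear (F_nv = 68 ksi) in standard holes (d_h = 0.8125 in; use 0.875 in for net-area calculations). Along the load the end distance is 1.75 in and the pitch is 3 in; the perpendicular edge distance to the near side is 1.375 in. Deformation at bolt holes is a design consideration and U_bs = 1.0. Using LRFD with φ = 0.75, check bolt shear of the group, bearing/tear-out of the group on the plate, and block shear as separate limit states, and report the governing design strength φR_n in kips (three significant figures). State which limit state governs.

Bolt shear: A_b = π·0.75²/4 = 0.4418 in²; R_n = 68 × 0.4418 × 3 × 1 = 90.12 kips → 0.75 × 90.12 = 67.6 kips.
Bearing: edge l_c = 1.344, r_n = 26.2 kips; interior l_c = 2.188, r_n = 29.25 kips; R_n = 26.2 + 2·29.25 = 84.7 kips → 63.5 kips.
Block shear: A_gv = 1.938, A_nv = 1.391, A_nt = 0.2344 in²; R_n = min(0.6F_uA_nv, 0.6F_yA_gv) + U_bs·F_u·A_nt = 69.47 kips → 52.1 kips.
Block shear governs: 52.1 kips.

52.1 kips (block shear governs)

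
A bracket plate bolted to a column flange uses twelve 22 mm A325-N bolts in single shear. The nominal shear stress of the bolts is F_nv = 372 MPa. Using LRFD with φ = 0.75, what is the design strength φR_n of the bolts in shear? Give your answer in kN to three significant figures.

A_b = π × 22² / 4 = 380.1 mm².
R_n = F_nv · A_b · n · n_s = 372 × 380.1 × 12 × 1 / 1000 = 1697 kN.
Design strength φR_n = 0.75 × 1697 = 1270 kN.

1270 kN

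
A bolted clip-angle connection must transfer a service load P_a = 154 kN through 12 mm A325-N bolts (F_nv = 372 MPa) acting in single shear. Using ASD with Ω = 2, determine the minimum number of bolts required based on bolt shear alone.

8 bolts

A_b = π·12²/4 = 113.1 mm².
Per-bolt allowable strength R_n/Ω = 372 × 113.1 × 1 / 1000 / 2 = 21.04 kN.
n ≥ 154 / 21.04 = 7.321 → use 8 bolts.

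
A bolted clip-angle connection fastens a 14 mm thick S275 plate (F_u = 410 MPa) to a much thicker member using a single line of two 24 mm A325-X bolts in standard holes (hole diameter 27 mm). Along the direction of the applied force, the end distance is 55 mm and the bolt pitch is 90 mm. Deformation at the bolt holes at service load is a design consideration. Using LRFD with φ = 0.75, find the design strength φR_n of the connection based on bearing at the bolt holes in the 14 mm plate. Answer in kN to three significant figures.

Per bolt r_n = 1.2 l_c t F_u ≤ 2.4 d t F_u; upper limit = 2.4 × 24 × 14 × 410 / 1000 = 330.6 kN.
Edge bolt: l_c = 55 − 27/2 = 41.5 mm → 1.2 × 41.5 × 14 × 410 / 1000 = 285.9 → r_n = 285.9 kN.
Interior bolts: l_c = 90 − 27 = 63 mm → 1.2 × 63 × 14 × 410 / 1000 = 433.9 → r_n = 330.6 kN.
R_n = 1 × 285.9 + 1 × 330.6 = 616.5 kN.
Design strength φR_n = 0.75 × 616.5 = 462 kN.

462 kN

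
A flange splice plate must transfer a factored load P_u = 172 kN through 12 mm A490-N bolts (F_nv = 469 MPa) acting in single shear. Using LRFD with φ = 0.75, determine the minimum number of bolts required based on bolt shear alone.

5 bolts

A_b = π·12²/4 = 113.1 mm².
Per-bolt design strength φR_n = 0.75 × 469 × 113.1 × 1 / 1000 = 39.78 kN.
n ≥ 172 / 39.78 = 4.324 → use 5 bolts.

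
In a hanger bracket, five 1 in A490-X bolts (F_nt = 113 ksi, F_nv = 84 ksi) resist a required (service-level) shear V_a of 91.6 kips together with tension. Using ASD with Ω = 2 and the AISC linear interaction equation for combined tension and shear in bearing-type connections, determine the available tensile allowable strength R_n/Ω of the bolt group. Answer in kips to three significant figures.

A_b = π·1²/4 = 0.7854 in²; f_rv = 91.6 / (5 × 0.7854) = 23.33 ksi.
F'_nt = 1.3 F_nt − (Ω F_nt / F_nv) f_rv = 1.3·113 − (2·113/84)·23.33 = 84.14 ksi, capped at F_nt → F'_nt = 84.14 ksi.
R_n = F'_nt · A_b · n = 84.14 × 0.7854 × 5 = 330.4 kips.
Allowable strength R_n/Ω = 330.4 / 2 = 165 kips.

165 kips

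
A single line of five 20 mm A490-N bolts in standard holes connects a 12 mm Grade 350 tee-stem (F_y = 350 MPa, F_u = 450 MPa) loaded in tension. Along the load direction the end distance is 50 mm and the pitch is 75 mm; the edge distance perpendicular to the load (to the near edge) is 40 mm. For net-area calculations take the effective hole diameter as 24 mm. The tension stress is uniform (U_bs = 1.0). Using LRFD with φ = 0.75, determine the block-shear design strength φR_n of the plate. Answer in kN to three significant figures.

Shear plane L_v = 50 + 4·75 = 350 mm; A_gv = 350 × 12 = 4200 mm².
A_nv = (350 − 4.5·24) × 12 = 2904 mm².
A_nt = (40 − 0.5·24) × 12 = 336 mm².
0.6 F_u A_nv = 784.1 kN; 0.6 F_y A_gv = 882 kN → shear rupture governs the shear term.
R_n = 784.1 + 1.0 × 450 × 336 / 1000 = 935.3 kN.
Design strength φR_n = 0.75 × 935.3 = 701 kN.

701 kN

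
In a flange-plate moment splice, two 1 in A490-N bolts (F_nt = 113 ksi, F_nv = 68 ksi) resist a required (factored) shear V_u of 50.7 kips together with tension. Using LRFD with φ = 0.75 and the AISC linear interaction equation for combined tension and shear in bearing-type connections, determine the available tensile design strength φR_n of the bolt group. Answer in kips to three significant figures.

88.8 kips

A_b = π·1²/4 = 0.7854 in²; f_rv = 50.7 / (2 × 0.7854) = 32.28 ksi.
F'_nt = 1.3 F_nt − (F_nt / φF_nv) f_rv = 1.3·113 − (113/(0.75·68))·32.28 = 75.39 ksi, capped at F_nt → F'_nt = 75.39 ksi.
R_n = F'_nt · A_b · n = 75.39 × 0.7854 × 2 = 118.4 kips.
Design strength φR_n = 0.75 × 118.4 = 88.8 kips.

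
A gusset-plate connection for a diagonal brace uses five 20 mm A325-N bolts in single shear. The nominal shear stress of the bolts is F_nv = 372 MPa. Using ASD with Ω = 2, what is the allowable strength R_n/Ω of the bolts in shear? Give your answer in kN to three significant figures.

A_b = π × 20² / 4 = 314.2 mm².
R_n = F_nv · A_b · n · n_s = 372 × 314.2 × 5 × 1 / 1000 = 584.3 kN.
Allowable strength R_n/Ω = 584.3 / 2 = 292 kN.

292 kN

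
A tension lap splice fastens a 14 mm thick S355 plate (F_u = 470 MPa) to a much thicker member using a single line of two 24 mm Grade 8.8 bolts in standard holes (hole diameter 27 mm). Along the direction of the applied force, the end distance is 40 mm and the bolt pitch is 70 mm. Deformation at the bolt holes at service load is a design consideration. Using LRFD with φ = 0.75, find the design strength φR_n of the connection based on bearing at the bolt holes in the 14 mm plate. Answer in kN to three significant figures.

412 kN

Per bolt r_n = 1.2 l_c t F_u ≤ 2.4 d t F_u; upper limit = 2.4 × 24 × 14 × 470 / 1000 = 379 kN.
Edge bolt: l_c = 40 − 27/2 = 26.5 mm → 1.2 × 26.5 × 14 × 470 / 1000 = 209.2 → r_n = 209.2 kN.
Interior bolts: l_c = 70 − 27 = 43 mm → 1.2 × 43 × 14 × 470 / 1000 = 339.5 → r_n = 339.5 kN.
R_n = 1 × 209.2 + 1 × 339.5 = 548.8 kN.
Design strength φR_n = 0.75 × 548.8 = 412 kN.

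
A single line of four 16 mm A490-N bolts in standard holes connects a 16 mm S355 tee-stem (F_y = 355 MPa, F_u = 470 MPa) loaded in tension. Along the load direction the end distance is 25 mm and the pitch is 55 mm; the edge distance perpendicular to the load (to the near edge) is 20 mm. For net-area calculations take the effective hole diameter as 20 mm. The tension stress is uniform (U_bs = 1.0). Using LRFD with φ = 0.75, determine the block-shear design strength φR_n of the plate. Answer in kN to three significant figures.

462 kN

Shear plane L_v = 25 + 3·55 = 190 mm; A_gv = 190 × 16 = 3040 mm².
A_nv = (190 − 3.5·20) × 16 = 1920 mm².
A_nt = (20 − 0.5·20) × 16 = 160 mm².
0.6 F_u A_nv = 541.4 kN; 0.6 F_y A_gv = 647.5 kN → shear rupture governs the shear term.
R_n = 541.4 + 1.0 × 470 × 160 / 1000 = 616.6 kN.
Design strength φR_n = 0.75 × 616.6 = 462 kN.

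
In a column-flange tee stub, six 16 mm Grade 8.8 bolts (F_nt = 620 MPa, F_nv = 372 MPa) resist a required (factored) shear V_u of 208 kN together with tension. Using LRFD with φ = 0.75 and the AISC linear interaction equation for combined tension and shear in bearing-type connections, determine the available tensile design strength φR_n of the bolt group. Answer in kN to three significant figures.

A_b = π·16²/4 = 201.1 mm²; f_rv = 208 × 1000 / (6 × 201.1) = 172.4 MPa.
F'_nt = 1.3 F_nt − (F_nt / φF_nv) f_rv = 1.3·620 − (620/(0.75·372))·172.4 = 422.8 MPa, capped at F_nt → F'_nt = 422.8 MPa.
R_n = F'_nt · A_b · n = 422.8 × 201.1 × 6 / 1000 = 510.1 kN.
Design strength φR_n = 0.75 × 510.1 = 383 kN.

383 kN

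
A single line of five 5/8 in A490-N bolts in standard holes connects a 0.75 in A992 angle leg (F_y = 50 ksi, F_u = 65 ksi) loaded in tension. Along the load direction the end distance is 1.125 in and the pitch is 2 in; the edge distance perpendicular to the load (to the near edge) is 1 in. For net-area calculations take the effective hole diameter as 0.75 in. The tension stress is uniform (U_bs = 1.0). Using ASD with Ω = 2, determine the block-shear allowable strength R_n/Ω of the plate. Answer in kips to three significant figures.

99.3 kips

Shear plane L_v = 1.125 + 4·2 = 9.125 in; A_gv = 9.125 × 0.75 = 6.844 in².
A_nv = (9.125 − 4.5·0.75) × 0.75 = 4.312 in².
A_nt = (1 − 0.5·0.75) × 0.75 = 0.4688 in².
0.6 F_u A_nv = 168.2 kips; 0.6 F_y A_gv = 205.3 kips → shear rupture governs the shear term.
R_n = 168.2 + 1.0 × 65 × 0.4688 = 198.7 kips.
Allowable strength R_n/Ω = 198.7 / 2 = 99.3 kips.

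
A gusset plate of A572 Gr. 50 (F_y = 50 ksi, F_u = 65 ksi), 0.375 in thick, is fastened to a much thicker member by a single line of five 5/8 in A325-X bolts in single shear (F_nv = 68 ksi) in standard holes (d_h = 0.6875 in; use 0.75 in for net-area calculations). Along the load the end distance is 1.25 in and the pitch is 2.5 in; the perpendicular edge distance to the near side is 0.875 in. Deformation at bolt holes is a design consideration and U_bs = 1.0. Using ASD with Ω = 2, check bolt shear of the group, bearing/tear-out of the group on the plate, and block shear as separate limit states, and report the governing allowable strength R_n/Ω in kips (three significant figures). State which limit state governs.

Bolt shear: A_b = π·0.625²/4 = 0.3068 in²; R_n = 68 × 0.3068 × 5 × 1 = 104.3 kips → 104.3 / 2 = 52.2 kips.
Bearing: edge l_c = 0.9062, r_n = 26.51 kips; interior l_c = 1.812, r_n = 36.56 kips; R_n = 26.51 + 4·36.56 = 172.8 kips → 86.4 kips.
Block shear: A_gv = 4.219, A_nv = 2.953, A_nt = 0.1875 in²; R_n = min(0.6F_uA_nv, 0.6F_yA_gv) + U_bs·F_u·A_nt = 127.4 kips → 63.7 kips.
Bolt shear governs: 52.2 kips.

52.2 kips (bolt shear governs)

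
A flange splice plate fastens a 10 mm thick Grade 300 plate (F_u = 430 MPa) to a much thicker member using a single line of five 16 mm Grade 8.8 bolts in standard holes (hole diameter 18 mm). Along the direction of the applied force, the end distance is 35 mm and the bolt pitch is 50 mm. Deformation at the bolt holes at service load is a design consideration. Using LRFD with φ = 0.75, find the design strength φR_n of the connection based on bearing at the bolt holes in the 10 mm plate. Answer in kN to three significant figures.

Per bolt r_n = 1.2 l_c t F_u ≤ 2.4 d t F_u; upper limit = 2.4 × 16 × 10 × 430 / 1000 = 165.1 kN.
Edge bolt: l_c = 35 − 18/2 = 26 mm → 1.2 × 26 × 10 × 430 / 1000 = 134.2 → r_n = 134.2 kN.
Interior bolts: l_c = 50 − 18 = 32 mm → 1.2 × 32 × 10 × 430 / 1000 = 165.1 → r_n = 165.1 kN.
R_n = 1 × 134.2 + 4 × 165.1 = 794.6 kN.
Design strength φR_n = 0.75 × 794.6 = 596 kN.

596 kN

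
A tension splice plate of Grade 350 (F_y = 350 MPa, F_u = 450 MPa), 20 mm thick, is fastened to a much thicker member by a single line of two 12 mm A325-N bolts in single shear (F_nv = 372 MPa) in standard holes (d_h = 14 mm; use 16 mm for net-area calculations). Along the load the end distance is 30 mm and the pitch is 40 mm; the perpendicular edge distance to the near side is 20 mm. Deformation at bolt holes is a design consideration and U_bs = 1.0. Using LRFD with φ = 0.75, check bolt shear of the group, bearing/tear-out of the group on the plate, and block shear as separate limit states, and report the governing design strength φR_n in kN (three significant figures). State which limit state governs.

63.1 kN (bolt shear governs)

Bolt shear: A_b = π·12²/4 = 113.1 mm²; R_n = 372 × 113.1 × 2 × 1 / 1000 = 84.14 kN → 0.75 × 84.14 = 63.1 kN.
Bearing: edge l_c = 23, r_n = 248.4 kN; interior l_c = 26, r_n = 259.2 kN; R_n = 248.4 + 1·259.2 = 507.6 kN → 381 kN.
Block shear: A_gv = 1400, A_nv = 920, A_nt = 240 mm²; R_n = min(0.6F_uA_nv, 0.6F_yA_gv) + U_bs·F_u·A_nt = 356.4 kN → 267 kN.
Bolt shear governs: 63.1 kN.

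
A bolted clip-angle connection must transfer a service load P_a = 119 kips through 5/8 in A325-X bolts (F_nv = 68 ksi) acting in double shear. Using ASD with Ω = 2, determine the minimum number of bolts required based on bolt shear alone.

A_b = π·0.625²/4 = 0.3068 in².
Per-bolt allowable strength R_n/Ω = 68 × 0.3068 × 2 / 2 = 20.86 kips.
n ≥ 119 / 20.86 = 5.704 → use 6 bolts.

6 bolts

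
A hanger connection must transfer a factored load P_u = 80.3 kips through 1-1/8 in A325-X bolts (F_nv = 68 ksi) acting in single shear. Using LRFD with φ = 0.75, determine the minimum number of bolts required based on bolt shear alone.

2 bolts

A_b = π·1.125²/4 = 0.994 in².
Per-bolt design strength φR_n = 0.75 × 68 × 0.994 × 1 = 50.69 kips.
n ≥ 80.3 / 50.69 = 1.584 → use 2 bolts.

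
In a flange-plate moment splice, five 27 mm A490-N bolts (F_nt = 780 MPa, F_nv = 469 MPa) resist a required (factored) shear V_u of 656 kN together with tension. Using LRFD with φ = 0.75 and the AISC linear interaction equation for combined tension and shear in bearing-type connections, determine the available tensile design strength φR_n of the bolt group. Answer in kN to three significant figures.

1090 kN

A_b = π·27²/4 = 572.6 mm²; f_rv = 656 × 1000 / (5 × 572.6) = 229.1 MPa.
F'_nt = 1.3 F_nt − (F_nt / φF_nv) f_rv = 1.3·780 − (780/(0.75·469))·229.1 = 505.9 MPa, capped at F_nt → F'_nt = 505.9 MPa.
R_n = F'_nt · A_b · n = 505.9 × 572.6 × 5 / 1000 = 1448 kN.
Design strength φR_n = 0.75 × 1448 = 1090 kN.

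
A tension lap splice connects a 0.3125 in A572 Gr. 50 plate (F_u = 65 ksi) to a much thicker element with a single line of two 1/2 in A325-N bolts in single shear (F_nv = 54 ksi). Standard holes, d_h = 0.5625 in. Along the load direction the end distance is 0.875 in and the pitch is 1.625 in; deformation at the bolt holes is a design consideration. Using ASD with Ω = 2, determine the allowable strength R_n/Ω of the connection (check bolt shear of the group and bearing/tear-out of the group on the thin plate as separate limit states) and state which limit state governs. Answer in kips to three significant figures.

10.6 kips (bolt shear governs)

Bolt shear: A_b = π·0.5²/4 = 0.1963 in²; R_n = 54 × 0.1963 × 2 × 1 = 21.21 kips → 21.21 / 2 = 10.6 kips.
Bearing (1.2 l_c t F_u ≤ 2.4 d t F_u): upper limit = 2.4·0.5·0.3125·65 = 24.38 kips.
  Edge l_c = 0.875 − 0.5625/2 = 0.5938 → r_n = 14.47 kips; interior l_c = 1.625 − 0.5625 = 1.062 → r_n = 24.38 kips.
  R_n,bearing = 1·14.47 + 1·24.38 = 38.85 kips → 38.85 / 2 = 19.4 kips.
Bolt shear governs: 10.6 kips.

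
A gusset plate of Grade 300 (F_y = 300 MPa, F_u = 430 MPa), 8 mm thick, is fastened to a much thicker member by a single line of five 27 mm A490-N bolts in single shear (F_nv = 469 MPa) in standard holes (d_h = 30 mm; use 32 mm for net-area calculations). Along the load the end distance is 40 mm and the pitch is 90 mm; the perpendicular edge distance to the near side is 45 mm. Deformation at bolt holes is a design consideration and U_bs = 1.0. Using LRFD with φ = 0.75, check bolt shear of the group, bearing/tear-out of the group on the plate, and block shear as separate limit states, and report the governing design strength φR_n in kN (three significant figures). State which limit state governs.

471 kN (block shear governs)

Bolt shear: A_b = π·27²/4 = 572.6 mm²; R_n = 469 × 572.6 × 5 × 1 / 1000 = 1343 kN → 0.75 × 1343 = 1010 kN.
Bearing: edge l_c = 25, r_n = 103.2 kN; interior l_c = 60, r_n = 222.9 kN; R_n = 103.2 + 4·222.9 = 994.8 kN → 746 kN.
Block shear: A_gv = 3200, A_nv = 2048, A_nt = 232 mm²; R_n = min(0.6F_uA_nv, 0.6F_yA_gv) + U_bs·F_u·A_nt = 628.1 kN → 471 kN.
Block shear governs: 471 kN.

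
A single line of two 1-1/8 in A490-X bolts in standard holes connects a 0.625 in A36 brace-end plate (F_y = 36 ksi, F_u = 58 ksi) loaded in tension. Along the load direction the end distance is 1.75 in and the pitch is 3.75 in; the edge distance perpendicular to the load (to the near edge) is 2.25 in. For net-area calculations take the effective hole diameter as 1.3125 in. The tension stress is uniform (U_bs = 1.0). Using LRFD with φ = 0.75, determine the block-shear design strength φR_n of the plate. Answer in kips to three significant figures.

Shear plane L_v = 1.75 + 1·3.75 = 5.5 in; A_gv = 5.5 × 0.625 = 3.438 in².
A_nv = (5.5 − 1.5·1.3125) × 0.625 = 2.207 in².
A_nt = (2.25 − 0.5·1.3125) × 0.625 = 0.9961 in².
0.6 F_u A_nv = 76.8 kips; 0.6 F_y A_gv = 74.25 kips → shear yielding governs the shear term.
R_n = 74.25 + 1.0 × 58 × 0.9961 = 132 kips.
Design strength φR_n = 0.75 × 132 = 99 kips.

99 kips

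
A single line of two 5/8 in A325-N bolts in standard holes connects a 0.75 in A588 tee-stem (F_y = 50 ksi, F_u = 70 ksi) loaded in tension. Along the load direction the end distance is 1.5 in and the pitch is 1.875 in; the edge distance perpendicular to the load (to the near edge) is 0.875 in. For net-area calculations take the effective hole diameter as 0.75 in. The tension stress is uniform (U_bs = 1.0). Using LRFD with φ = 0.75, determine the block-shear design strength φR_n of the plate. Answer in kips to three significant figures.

72.8 kips

Shear plane L_v = 1.5 + 1·1.875 = 3.375 in; A_gv = 3.375 × 0.75 = 2.531 in².
A_nv = (3.375 − 1.5·0.75) × 0.75 = 1.688 in².
A_nt = (0.875 − 0.5·0.75) × 0.75 = 0.375 in².
0.6 F_u A_nv = 70.88 kips; 0.6 F_y A_gv = 75.94 kips → shear rupture governs the shear term.
R_n = 70.88 + 1.0 × 70 × 0.375 = 97.12 kips.
Design strength φR_n = 0.75 × 97.12 = 72.8 kips.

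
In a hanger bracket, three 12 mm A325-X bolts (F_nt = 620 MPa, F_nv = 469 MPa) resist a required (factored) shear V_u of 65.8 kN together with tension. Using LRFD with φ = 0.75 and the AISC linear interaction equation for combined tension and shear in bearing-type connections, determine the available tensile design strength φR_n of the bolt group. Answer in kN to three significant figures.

A_b = π·12²/4 = 113.1 mm²; f_rv = 65.8 × 1000 / (3 × 113.1) = 193.9 MPa.
F'_nt = 1.3 F_nt − (F_nt / φF_nv) f_rv = 1.3·620 − (620/(0.75·469))·193.9 = 464.2 MPa, capped at F_nt → F'_nt = 464.2 MPa.
R_n = F'_nt · A_b · n = 464.2 × 113.1 × 3 / 1000 = 157.5 kN.
Design strength φR_n = 0.75 × 157.5 = 118 kN.

118 kN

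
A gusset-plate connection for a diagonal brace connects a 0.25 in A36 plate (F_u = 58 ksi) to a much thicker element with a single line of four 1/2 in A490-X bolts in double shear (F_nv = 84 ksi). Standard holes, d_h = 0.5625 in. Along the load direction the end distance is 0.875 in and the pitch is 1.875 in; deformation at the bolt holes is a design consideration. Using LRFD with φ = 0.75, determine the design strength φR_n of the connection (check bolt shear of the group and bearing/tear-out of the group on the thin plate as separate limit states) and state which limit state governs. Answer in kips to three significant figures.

46.9 kips (bearing governs)

Bolt shear: A_b = π·0.5²/4 = 0.1963 in²; R_n = 84 × 0.1963 × 4 × 2 = 131.9 kips → 0.75 × 131.9 = 99 kips.
Bearing (1.2 l_c t F_u ≤ 2.4 d t F_u): upper limit = 2.4·0.5·0.25·58 = 17.4 kips.
  Edge l_c = 0.875 − 0.5625/2 = 0.5938 → r_n = 10.33 kips; interior l_c = 1.875 − 0.5625 = 1.312 → r_n = 17.4 kips.
  R_n,bearing = 1·10.33 + 3·17.4 = 62.53 kips → 0.75 × 62.53 = 46.9 kips.
Bearing governs: 46.9 kips.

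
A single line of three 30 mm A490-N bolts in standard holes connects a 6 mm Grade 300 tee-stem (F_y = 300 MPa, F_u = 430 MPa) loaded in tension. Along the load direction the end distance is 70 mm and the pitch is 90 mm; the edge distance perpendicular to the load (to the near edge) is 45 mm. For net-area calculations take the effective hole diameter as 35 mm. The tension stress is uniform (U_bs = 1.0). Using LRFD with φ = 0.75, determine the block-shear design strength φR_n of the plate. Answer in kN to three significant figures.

242 kN

Shear plane L_v = 70 + 2·90 = 250 mm; A_gv = 250 × 6 = 1500 mm².
A_nv = (250 − 2.5·35) × 6 = 975 mm².
A_nt = (45 − 0.5·35) × 6 = 165 mm².
0.6 F_u A_nv = 251.6 kN; 0.6 F_y A_gv = 270 kN → shear rupture governs the shear term.
R_n = 251.6 + 1.0 × 430 × 165 / 1000 = 322.5 kN.
Design strength φR_n = 0.75 × 322.5 = 242 kN.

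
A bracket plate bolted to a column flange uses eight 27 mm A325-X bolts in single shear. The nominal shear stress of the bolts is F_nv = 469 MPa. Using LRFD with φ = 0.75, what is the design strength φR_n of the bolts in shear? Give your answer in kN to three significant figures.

A_b = π × 27² / 4 = 572.6 mm².
R_n = F_nv · A_b · n · n_s = 469 × 572.6 × 8 × 1 / 1000 = 2148 kN.
Design strength φR_n = 0.75 × 2148 = 1610 kN.

1610 kN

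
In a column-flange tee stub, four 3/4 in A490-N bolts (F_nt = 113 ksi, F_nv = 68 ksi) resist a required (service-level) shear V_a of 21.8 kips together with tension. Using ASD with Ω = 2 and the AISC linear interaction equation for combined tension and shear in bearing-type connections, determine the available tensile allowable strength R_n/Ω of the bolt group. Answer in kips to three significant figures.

A_b = π·0.75²/4 = 0.4418 in²; f_rv = 21.8 / (4 × 0.4418) = 12.34 ksi.
F'_nt = 1.3 F_nt − (Ω F_nt / F_nv) f_rv = 1.3·113 − (2·113/68)·12.34 = 105.9 ksi, capped at F_nt → F'_nt = 105.9 ksi.
R_n = F'_nt · A_b · n = 105.9 × 0.4418 × 4 = 187.1 kips.
Allowable strength R_n/Ω = 187.1 / 2 = 93.6 kips.

93.6 kips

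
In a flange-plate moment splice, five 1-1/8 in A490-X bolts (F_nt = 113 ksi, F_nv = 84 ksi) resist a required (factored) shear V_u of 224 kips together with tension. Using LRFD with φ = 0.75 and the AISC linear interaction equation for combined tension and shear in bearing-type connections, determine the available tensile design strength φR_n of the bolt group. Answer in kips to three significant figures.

A_b = π·1.125²/4 = 0.994 in²; f_rv = 224 / (5 × 0.994) = 45.07 ksi.
F'_nt = 1.3 F_nt − (F_nt / φF_nv) f_rv = 1.3·113 − (113/(0.75·84))·45.07 = 66.06 ksi, capped at F_nt → F'_nt = 66.06 ksi.
R_n = F'_nt · A_b · n = 66.06 × 0.994 × 5 = 328.3 kips.
Design strength φR_n = 0.75 × 328.3 = 246 kips.

246 kips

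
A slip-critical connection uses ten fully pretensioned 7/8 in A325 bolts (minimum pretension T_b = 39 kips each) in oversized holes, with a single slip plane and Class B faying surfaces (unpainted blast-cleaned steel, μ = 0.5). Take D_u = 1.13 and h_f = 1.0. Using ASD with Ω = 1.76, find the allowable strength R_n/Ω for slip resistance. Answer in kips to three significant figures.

R_n = μ · D_u · h_f · T_b · n_s · n_b = 0.5 × 1.13 × 1.0 × 39 × 1 × 10 = 220.3 kips.
Allowable strength R_n/Ω = 220.3 / 1.76 = 125 kips.

125 kips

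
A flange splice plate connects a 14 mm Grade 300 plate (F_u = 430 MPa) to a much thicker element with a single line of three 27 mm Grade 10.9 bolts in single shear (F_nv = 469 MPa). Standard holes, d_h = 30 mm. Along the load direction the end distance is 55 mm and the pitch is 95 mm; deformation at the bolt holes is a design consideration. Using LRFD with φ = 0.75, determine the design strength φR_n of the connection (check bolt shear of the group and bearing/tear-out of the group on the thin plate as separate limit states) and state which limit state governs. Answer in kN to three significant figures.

604 kN (bolt shear governs)

Bolt shear: A_b = π·27²/4 = 572.6 mm²; R_n = 469 × 572.6 × 3 × 1 / 1000 = 805.6 kN → 0.75 × 805.6 = 604 kN.
Bearing (1.2 l_c t F_u ≤ 2.4 d t F_u): upper limit = 2.4·27·14·430 / 1000 = 390.1 kN.
  Edge l_c = 55 − 30/2 = 40 → r_n = 289 kN; interior l_c = 95 − 30 = 65 → r_n = 390.1 kN.
  R_n,bearing = 1·289 + 2·390.1 = 1069 kN → 0.75 × 1069 = 802 kN.
Bolt shear governs: 604 kN.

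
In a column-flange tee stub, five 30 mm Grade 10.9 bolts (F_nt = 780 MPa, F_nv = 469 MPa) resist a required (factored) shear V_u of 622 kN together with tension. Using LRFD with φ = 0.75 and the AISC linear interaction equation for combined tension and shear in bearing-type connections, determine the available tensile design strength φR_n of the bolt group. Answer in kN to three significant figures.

1650 kN

A_b = π·30²/4 = 706.9 mm²; f_rv = 622 × 1000 / (5 × 706.9) = 176 MPa.
F'_nt = 1.3 F_nt − (F_nt / φF_nv) f_rv = 1.3·780 − (780/(0.75·469))·176 = 623.7 MPa, capped at F_nt → F'_nt = 623.7 MPa.
R_n = F'_nt · A_b · n = 623.7 × 706.9 × 5 / 1000 = 2204 kN.
Design strength φR_n = 0.75 × 2204 = 1650 kN.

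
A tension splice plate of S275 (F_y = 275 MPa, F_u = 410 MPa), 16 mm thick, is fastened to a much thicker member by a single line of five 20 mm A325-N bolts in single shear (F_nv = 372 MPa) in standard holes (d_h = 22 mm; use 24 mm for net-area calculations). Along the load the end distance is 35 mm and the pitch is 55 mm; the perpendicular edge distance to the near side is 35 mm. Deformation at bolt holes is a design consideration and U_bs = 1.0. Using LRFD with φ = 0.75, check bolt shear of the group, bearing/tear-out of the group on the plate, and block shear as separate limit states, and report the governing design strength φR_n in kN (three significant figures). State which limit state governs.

Bolt shear: A_b = π·20²/4 = 314.2 mm²; R_n = 372 × 314.2 × 5 × 1 / 1000 = 584.3 kN → 0.75 × 584.3 = 438 kN.
Bearing: edge l_c = 24, r_n = 188.9 kN; interior l_c = 33, r_n = 259.8 kN; R_n = 188.9 + 4·259.8 = 1228 kN → 921 kN.
Block shear: A_gv = 4080, A_nv = 2352, A_nt = 368 mm²; R_n = min(0.6F_uA_nv, 0.6F_yA_gv) + U_bs·F_u·A_nt = 729.5 kN → 547 kN.
Bolt shear governs: 438 kN.

438 kN (bolt shear governs)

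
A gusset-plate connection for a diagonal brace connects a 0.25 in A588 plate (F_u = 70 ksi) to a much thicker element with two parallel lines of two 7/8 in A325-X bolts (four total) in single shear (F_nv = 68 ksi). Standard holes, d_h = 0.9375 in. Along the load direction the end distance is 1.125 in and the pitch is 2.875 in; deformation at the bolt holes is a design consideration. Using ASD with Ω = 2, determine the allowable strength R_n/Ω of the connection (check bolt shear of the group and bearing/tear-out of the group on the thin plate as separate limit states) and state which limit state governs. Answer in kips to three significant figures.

Bolt shear: A_b = π·0.875²/4 = 0.6013 in²; R_n = 68 × 0.6013 × 4 × 1 = 163.6 kips → 163.6 / 2 = 81.8 kips.
Bearing (1.2 l_c t F_u ≤ 2.4 d t F_u): upper limit = 2.4·0.875·0.25·70 = 36.75 kips.
  Edge l_c = 1.125 − 0.9375/2 = 0.6562 → r_n = 13.78 kips; interior l_c = 2.875 − 0.9375 = 1.938 → r_n = 36.75 kips.
  R_n,bearing = 2·13.78 + 2·36.75 = 101.1 kips → 101.1 / 2 = 50.5 kips.
Bearing governs: 50.5 kips.

50.5 kips (bearing governs)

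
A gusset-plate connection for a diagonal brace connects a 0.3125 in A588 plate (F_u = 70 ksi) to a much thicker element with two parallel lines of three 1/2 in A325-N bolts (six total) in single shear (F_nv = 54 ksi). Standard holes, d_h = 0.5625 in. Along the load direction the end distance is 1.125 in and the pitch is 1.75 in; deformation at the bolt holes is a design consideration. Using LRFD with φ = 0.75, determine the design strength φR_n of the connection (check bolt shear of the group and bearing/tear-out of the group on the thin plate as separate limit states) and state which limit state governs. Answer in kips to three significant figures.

Bolt shear: A_b = π·0.5²/4 = 0.1963 in²; R_n = 54 × 0.1963 × 6 × 1 = 63.62 kips → 0.75 × 63.62 = 47.7 kips.
Bearing (1.2 l_c t F_u ≤ 2.4 d t F_u): upper limit = 2.4·0.5·0.3125·70 = 26.25 kips.
  Edge l_c = 1.125 − 0.5625/2 = 0.8438 → r_n = 22.15 kips; interior l_c = 1.75 − 0.5625 = 1.188 → r_n = 26.25 kips.
  R_n,bearing = 2·22.15 + 4·26.25 = 149.3 kips → 0.75 × 149.3 = 112 kips.
Bolt shear governs: 47.7 kips.

47.7 kips (bolt shear governs)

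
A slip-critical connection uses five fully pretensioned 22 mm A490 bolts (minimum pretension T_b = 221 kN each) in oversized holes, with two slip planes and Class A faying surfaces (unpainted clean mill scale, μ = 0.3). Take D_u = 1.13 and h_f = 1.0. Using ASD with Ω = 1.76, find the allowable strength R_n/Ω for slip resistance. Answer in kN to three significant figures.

426 kN

R_n = μ · D_u · h_f · T_b · n_s · n_b = 0.3 × 1.13 × 1.0 × 221 × 2 × 5 = 749.2 kN.
Allowable strength R_n/Ω = 749.2 / 1.76 = 426 kN.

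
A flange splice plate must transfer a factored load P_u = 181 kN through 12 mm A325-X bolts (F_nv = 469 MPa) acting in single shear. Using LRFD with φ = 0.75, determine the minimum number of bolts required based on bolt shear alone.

5 bolts

A_b = π·12²/4 = 113.1 mm².
Per-bolt design strength φR_n = 0.75 × 469 × 113.1 × 1 / 1000 = 39.78 kN.
n ≥ 181 / 39.78 = 4.55 → use 5 bolts.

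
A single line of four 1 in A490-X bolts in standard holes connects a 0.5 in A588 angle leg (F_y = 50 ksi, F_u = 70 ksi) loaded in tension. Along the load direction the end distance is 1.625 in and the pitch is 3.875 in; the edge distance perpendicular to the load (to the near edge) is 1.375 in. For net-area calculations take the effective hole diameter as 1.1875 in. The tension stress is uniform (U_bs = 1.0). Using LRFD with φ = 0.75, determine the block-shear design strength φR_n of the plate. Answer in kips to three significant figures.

164 kips

Shear plane L_v = 1.625 + 3·3.875 = 13.25 in; A_gv = 13.25 × 0.5 = 6.625 in².
A_nv = (13.25 − 3.5·1.1875) × 0.5 = 4.547 in².
A_nt = (1.375 − 0.5·1.1875) × 0.5 = 0.3906 in².
0.6 F_u A_nv = 191 kips; 0.6 F_y A_gv = 198.8 kips → shear rupture governs the shear term.
R_n = 191 + 1.0 × 70 × 0.3906 = 218.3 kips.
Design strength φR_n = 0.75 × 218.3 = 164 kips.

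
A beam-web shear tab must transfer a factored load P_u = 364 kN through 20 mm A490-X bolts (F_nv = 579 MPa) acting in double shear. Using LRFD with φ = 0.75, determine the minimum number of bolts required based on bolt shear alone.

A_b = π·20²/4 = 314.2 mm².
Per-bolt design strength φR_n = 0.75 × 579 × 314.2 × 2 / 1000 = 272.8 kN.
n ≥ 364 / 272.8 = 1.334 → use 2 bolts.

2 bolts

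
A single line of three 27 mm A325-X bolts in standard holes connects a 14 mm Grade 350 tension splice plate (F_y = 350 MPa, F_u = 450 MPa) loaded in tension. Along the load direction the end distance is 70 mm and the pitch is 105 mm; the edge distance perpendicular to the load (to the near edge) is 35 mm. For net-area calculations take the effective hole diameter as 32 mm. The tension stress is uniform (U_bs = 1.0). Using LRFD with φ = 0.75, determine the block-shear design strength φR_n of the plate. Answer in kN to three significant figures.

657 kN

Shear plane L_v = 70 + 2·105 = 280 mm; A_gv = 280 × 14 = 3920 mm².
A_nv = (280 − 2.5·32) × 14 = 2800 mm².
A_nt = (35 − 0.5·32) × 14 = 266 mm².
0.6 F_u A_nv = 756 kN; 0.6 F_y A_gv = 823.2 kN → shear rupture governs the shear term.
R_n = 756 + 1.0 × 450 × 266 / 1000 = 875.7 kN.
Design strength φR_n = 0.75 × 875.7 = 657 kN.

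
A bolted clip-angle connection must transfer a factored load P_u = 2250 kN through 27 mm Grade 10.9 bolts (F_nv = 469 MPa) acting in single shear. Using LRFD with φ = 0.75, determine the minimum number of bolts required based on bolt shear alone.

12 bolts

A_b = π·27²/4 = 572.6 mm².
Per-bolt design strength φR_n = 0.75 × 469 × 572.6 × 1 / 1000 = 201.4 kN.
n ≥ 2250 / 201.4 = 11.17 → use 12 bolts.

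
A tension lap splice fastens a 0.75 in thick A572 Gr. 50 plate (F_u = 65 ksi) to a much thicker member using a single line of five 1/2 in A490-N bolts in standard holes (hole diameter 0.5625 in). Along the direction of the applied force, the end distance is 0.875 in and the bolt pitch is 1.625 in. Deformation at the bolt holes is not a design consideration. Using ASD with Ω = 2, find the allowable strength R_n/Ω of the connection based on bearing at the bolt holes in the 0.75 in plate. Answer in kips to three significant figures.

168 kips

Per bolt r_n = 1.5 l_c t F_u ≤ 3.0 d t F_u; upper limit = 3.0 × 0.5 × 0.75 × 65 = 73.12 kips.
Edge bolt: l_c = 0.875 − 0.5625/2 = 0.5938 in → 1.5 × 0.5938 × 0.75 × 65 = 43.42 → r_n = 43.42 kips.
Interior bolts: l_c = 1.625 − 0.5625 = 1.062 in → 1.5 × 1.062 × 0.75 × 65 = 77.7 → r_n = 73.12 kips.
R_n = 1 × 43.42 + 4 × 73.12 = 335.9 kips.
Allowable strength R_n/Ω = 335.9 / 2 = 168 kips.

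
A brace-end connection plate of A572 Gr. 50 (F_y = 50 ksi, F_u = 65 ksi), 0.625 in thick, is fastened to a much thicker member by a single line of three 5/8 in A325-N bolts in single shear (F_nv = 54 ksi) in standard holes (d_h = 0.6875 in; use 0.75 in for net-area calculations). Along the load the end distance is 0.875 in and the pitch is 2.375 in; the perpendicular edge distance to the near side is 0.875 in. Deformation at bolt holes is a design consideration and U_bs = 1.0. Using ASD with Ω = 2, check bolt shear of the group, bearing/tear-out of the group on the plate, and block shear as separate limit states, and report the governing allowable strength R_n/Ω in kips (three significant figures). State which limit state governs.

24.9 kips (bolt shear governs)

Bolt shear: A_b = π·0.625²/4 = 0.3068 in²; R_n = 54 × 0.3068 × 3 × 1 = 49.7 kips → 49.7 / 2 = 24.9 kips.
Bearing: edge l_c = 0.5312, r_n = 25.9 kips; interior l_c = 1.688, r_n = 60.94 kips; R_n = 25.9 + 2·60.94 = 147.8 kips → 73.9 kips.
Block shear: A_gv = 3.516, A_nv = 2.344, A_nt = 0.3125 in²; R_n = min(0.6F_uA_nv, 0.6F_yA_gv) + U_bs·F_u·A_nt = 111.7 kips → 55.9 kips.
Bolt shear governs: 24.9 kips.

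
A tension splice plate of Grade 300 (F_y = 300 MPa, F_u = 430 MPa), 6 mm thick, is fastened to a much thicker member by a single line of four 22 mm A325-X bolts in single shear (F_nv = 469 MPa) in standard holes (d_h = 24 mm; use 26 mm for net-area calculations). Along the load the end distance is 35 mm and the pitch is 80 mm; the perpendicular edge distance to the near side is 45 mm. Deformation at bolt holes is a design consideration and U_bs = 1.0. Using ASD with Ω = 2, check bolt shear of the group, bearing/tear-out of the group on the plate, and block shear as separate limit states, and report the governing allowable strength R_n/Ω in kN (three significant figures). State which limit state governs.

Bolt shear: A_b = π·22²/4 = 380.1 mm²; R_n = 469 × 380.1 × 4 × 1 / 1000 = 713.1 kN → 713.1 / 2 = 357 kN.
Bearing: edge l_c = 23, r_n = 71.21 kN; interior l_c = 56, r_n = 136.2 kN; R_n = 71.21 + 3·136.2 = 479.9 kN → 240 kN.
Block shear: A_gv = 1650, A_nv = 1104, A_nt = 192 mm²; R_n = min(0.6F_uA_nv, 0.6F_yA_gv) + U_bs·F_u·A_nt = 367.4 kN → 184 kN.
Block shear governs: 184 kN.

184 kN (block shear governs)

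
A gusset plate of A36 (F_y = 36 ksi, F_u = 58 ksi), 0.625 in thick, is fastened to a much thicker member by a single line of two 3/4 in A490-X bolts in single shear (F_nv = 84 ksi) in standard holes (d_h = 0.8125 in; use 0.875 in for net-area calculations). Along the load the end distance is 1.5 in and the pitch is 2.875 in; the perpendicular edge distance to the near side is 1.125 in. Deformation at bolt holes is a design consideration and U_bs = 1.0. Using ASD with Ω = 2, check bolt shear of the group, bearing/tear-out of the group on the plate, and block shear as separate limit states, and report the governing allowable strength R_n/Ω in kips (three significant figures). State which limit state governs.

37.1 kips (bolt shear governs)

Bolt shear: A_b = π·0.75²/4 = 0.4418 in²; R_n = 84 × 0.4418 × 2 × 1 = 74.22 kips → 74.22 / 2 = 37.1 kips.
Bearing: edge l_c = 1.094, r_n = 47.58 kips; interior l_c = 2.062, r_n = 65.25 kips; R_n = 47.58 + 1·65.25 = 112.8 kips → 56.4 kips.
Block shear: A_gv = 2.734, A_nv = 1.914, A_nt = 0.4297 in²; R_n = min(0.6F_uA_nv, 0.6F_yA_gv) + U_bs·F_u·A_nt = 83.98 kips → 42 kips.
Bolt shear governs: 37.1 kips.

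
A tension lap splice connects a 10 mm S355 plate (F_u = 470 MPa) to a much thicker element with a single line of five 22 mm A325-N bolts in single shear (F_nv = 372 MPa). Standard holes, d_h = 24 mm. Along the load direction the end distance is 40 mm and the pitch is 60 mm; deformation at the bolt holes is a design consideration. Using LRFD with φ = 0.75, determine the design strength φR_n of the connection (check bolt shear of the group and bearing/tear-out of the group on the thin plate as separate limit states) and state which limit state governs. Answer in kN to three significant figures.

530 kN (bolt shear governs)

Bolt shear: A_b = π·22²/4 = 380.1 mm²; R_n = 372 × 380.1 × 5 × 1 / 1000 = 707 kN → 0.75 × 707 = 530 kN.
Bearing (1.2 l_c t F_u ≤ 2.4 d t F_u): upper limit = 2.4·22·10·470 / 1000 = 248.2 kN.
  Edge l_c = 40 − 24/2 = 28 → r_n = 157.9 kN; interior l_c = 60 − 24 = 36 → r_n = 203 kN.
  R_n,bearing = 1·157.9 + 4·203 = 970.1 kN → 0.75 × 970.1 = 728 kN.
Bolt shear governs: 530 kN.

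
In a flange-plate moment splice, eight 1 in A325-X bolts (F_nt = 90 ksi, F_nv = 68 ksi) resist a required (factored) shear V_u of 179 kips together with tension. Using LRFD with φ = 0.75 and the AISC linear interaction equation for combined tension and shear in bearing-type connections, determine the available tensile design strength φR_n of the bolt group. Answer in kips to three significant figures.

A_b = π·1²/4 = 0.7854 in²; f_rv = 179 / (8 × 0.7854) = 28.49 ksi.
F'_nt = 1.3 F_nt − (F_nt / φF_nv) f_rv = 1.3·90 − (90/(0.75·68))·28.49 = 66.73 ksi, capped at F_nt → F'_nt = 66.73 ksi.
R_n = F'_nt · A_b · n = 66.73 × 0.7854 × 8 = 419.3 kips.
Design strength φR_n = 0.75 × 419.3 = 314 kips.

314 kips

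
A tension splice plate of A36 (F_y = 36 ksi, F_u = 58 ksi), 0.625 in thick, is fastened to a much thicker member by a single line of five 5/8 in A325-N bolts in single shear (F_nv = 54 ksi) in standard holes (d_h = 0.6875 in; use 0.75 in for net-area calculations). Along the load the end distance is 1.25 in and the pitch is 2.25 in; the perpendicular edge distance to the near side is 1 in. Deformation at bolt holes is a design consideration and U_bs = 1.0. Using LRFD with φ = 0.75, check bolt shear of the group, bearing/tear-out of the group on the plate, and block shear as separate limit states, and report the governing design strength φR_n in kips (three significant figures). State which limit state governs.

62.1 kips (bolt shear governs)

Bolt shear: A_b = π·0.625²/4 = 0.3068 in²; R_n = 54 × 0.3068 × 5 × 1 = 82.83 kips → 0.75 × 82.83 = 62.1 kips.
Bearing: edge l_c = 0.9062, r_n = 39.42 kips; interior l_c = 1.562, r_n = 54.38 kips; R_n = 39.42 + 4·54.38 = 256.9 kips → 193 kips.
Block shear: A_gv = 6.406, A_nv = 4.297, A_nt = 0.3906 in²; R_n = min(0.6F_uA_nv, 0.6F_yA_gv) + U_bs·F_u·A_nt = 161 kips → 121 kips.
Bolt shear governs: 62.1 kips.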